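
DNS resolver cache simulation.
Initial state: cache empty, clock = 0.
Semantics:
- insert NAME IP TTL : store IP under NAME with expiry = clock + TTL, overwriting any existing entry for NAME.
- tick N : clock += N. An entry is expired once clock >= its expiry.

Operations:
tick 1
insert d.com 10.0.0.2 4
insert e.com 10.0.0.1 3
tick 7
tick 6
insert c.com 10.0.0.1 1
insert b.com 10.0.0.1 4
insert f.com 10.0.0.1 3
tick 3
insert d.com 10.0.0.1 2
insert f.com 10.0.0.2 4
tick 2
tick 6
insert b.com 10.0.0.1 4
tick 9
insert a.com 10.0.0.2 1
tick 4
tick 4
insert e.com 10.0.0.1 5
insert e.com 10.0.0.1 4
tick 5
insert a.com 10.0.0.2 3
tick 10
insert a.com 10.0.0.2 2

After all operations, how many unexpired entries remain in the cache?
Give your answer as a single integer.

Answer: 1

Derivation:
Op 1: tick 1 -> clock=1.
Op 2: insert d.com -> 10.0.0.2 (expiry=1+4=5). clock=1
Op 3: insert e.com -> 10.0.0.1 (expiry=1+3=4). clock=1
Op 4: tick 7 -> clock=8. purged={d.com,e.com}
Op 5: tick 6 -> clock=14.
Op 6: insert c.com -> 10.0.0.1 (expiry=14+1=15). clock=14
Op 7: insert b.com -> 10.0.0.1 (expiry=14+4=18). clock=14
Op 8: insert f.com -> 10.0.0.1 (expiry=14+3=17). clock=14
Op 9: tick 3 -> clock=17. purged={c.com,f.com}
Op 10: insert d.com -> 10.0.0.1 (expiry=17+2=19). clock=17
Op 11: insert f.com -> 10.0.0.2 (expiry=17+4=21). clock=17
Op 12: tick 2 -> clock=19. purged={b.com,d.com}
Op 13: tick 6 -> clock=25. purged={f.com}
Op 14: insert b.com -> 10.0.0.1 (expiry=25+4=29). clock=25
Op 15: tick 9 -> clock=34. purged={b.com}
Op 16: insert a.com -> 10.0.0.2 (expiry=34+1=35). clock=34
Op 17: tick 4 -> clock=38. purged={a.com}
Op 18: tick 4 -> clock=42.
Op 19: insert e.com -> 10.0.0.1 (expiry=42+5=47). clock=42
Op 20: insert e.com -> 10.0.0.1 (expiry=42+4=46). clock=42
Op 21: tick 5 -> clock=47. purged={e.com}
Op 22: insert a.com -> 10.0.0.2 (expiry=47+3=50). clock=47
Op 23: tick 10 -> clock=57. purged={a.com}
Op 24: insert a.com -> 10.0.0.2 (expiry=57+2=59). clock=57
Final cache (unexpired): {a.com} -> size=1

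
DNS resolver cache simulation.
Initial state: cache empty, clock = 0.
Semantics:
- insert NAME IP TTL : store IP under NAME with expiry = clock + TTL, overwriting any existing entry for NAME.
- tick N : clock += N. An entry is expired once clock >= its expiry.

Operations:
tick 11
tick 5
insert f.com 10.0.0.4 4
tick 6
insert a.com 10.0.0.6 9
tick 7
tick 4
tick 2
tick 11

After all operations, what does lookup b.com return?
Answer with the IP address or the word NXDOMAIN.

Op 1: tick 11 -> clock=11.
Op 2: tick 5 -> clock=16.
Op 3: insert f.com -> 10.0.0.4 (expiry=16+4=20). clock=16
Op 4: tick 6 -> clock=22. purged={f.com}
Op 5: insert a.com -> 10.0.0.6 (expiry=22+9=31). clock=22
Op 6: tick 7 -> clock=29.
Op 7: tick 4 -> clock=33. purged={a.com}
Op 8: tick 2 -> clock=35.
Op 9: tick 11 -> clock=46.
lookup b.com: not in cache (expired or never inserted)

Answer: NXDOMAIN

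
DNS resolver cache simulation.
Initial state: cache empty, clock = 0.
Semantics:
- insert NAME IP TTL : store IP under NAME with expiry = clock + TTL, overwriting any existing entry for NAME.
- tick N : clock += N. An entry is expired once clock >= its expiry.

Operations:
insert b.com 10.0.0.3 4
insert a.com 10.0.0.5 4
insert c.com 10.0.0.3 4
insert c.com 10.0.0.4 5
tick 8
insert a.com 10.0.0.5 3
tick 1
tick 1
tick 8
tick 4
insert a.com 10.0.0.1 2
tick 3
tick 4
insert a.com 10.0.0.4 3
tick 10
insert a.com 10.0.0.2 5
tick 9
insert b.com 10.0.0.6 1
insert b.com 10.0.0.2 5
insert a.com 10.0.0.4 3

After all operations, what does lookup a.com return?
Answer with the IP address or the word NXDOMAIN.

Answer: 10.0.0.4

Derivation:
Op 1: insert b.com -> 10.0.0.3 (expiry=0+4=4). clock=0
Op 2: insert a.com -> 10.0.0.5 (expiry=0+4=4). clock=0
Op 3: insert c.com -> 10.0.0.3 (expiry=0+4=4). clock=0
Op 4: insert c.com -> 10.0.0.4 (expiry=0+5=5). clock=0
Op 5: tick 8 -> clock=8. purged={a.com,b.com,c.com}
Op 6: insert a.com -> 10.0.0.5 (expiry=8+3=11). clock=8
Op 7: tick 1 -> clock=9.
Op 8: tick 1 -> clock=10.
Op 9: tick 8 -> clock=18. purged={a.com}
Op 10: tick 4 -> clock=22.
Op 11: insert a.com -> 10.0.0.1 (expiry=22+2=24). clock=22
Op 12: tick 3 -> clock=25. purged={a.com}
Op 13: tick 4 -> clock=29.
Op 14: insert a.com -> 10.0.0.4 (expiry=29+3=32). clock=29
Op 15: tick 10 -> clock=39. purged={a.com}
Op 16: insert a.com -> 10.0.0.2 (expiry=39+5=44). clock=39
Op 17: tick 9 -> clock=48. purged={a.com}
Op 18: insert b.com -> 10.0.0.6 (expiry=48+1=49). clock=48
Op 19: insert b.com -> 10.0.0.2 (expiry=48+5=53). clock=48
Op 20: insert a.com -> 10.0.0.4 (expiry=48+3=51). clock=48
lookup a.com: present, ip=10.0.0.4 expiry=51 > clock=48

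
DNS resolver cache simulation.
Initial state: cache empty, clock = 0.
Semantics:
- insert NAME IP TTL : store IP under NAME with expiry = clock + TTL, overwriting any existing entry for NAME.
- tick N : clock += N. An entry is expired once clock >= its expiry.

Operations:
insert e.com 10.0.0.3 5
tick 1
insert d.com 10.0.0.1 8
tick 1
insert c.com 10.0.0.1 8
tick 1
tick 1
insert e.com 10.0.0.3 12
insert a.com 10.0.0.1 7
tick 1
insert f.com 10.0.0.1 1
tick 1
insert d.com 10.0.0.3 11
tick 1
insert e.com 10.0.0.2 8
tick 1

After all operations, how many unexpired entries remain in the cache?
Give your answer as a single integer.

Answer: 4

Derivation:
Op 1: insert e.com -> 10.0.0.3 (expiry=0+5=5). clock=0
Op 2: tick 1 -> clock=1.
Op 3: insert d.com -> 10.0.0.1 (expiry=1+8=9). clock=1
Op 4: tick 1 -> clock=2.
Op 5: insert c.com -> 10.0.0.1 (expiry=2+8=10). clock=2
Op 6: tick 1 -> clock=3.
Op 7: tick 1 -> clock=4.
Op 8: insert e.com -> 10.0.0.3 (expiry=4+12=16). clock=4
Op 9: insert a.com -> 10.0.0.1 (expiry=4+7=11). clock=4
Op 10: tick 1 -> clock=5.
Op 11: insert f.com -> 10.0.0.1 (expiry=5+1=6). clock=5
Op 12: tick 1 -> clock=6. purged={f.com}
Op 13: insert d.com -> 10.0.0.3 (expiry=6+11=17). clock=6
Op 14: tick 1 -> clock=7.
Op 15: insert e.com -> 10.0.0.2 (expiry=7+8=15). clock=7
Op 16: tick 1 -> clock=8.
Final cache (unexpired): {a.com,c.com,d.com,e.com} -> size=4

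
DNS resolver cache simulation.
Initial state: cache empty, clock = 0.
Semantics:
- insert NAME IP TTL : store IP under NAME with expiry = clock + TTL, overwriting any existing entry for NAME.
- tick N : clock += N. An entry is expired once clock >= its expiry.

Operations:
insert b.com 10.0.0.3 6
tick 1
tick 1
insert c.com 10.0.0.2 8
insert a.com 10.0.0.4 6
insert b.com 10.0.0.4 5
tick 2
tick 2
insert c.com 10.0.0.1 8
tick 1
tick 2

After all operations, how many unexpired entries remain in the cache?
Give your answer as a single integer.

Answer: 1

Derivation:
Op 1: insert b.com -> 10.0.0.3 (expiry=0+6=6). clock=0
Op 2: tick 1 -> clock=1.
Op 3: tick 1 -> clock=2.
Op 4: insert c.com -> 10.0.0.2 (expiry=2+8=10). clock=2
Op 5: insert a.com -> 10.0.0.4 (expiry=2+6=8). clock=2
Op 6: insert b.com -> 10.0.0.4 (expiry=2+5=7). clock=2
Op 7: tick 2 -> clock=4.
Op 8: tick 2 -> clock=6.
Op 9: insert c.com -> 10.0.0.1 (expiry=6+8=14). clock=6
Op 10: tick 1 -> clock=7. purged={b.com}
Op 11: tick 2 -> clock=9. purged={a.com}
Final cache (unexpired): {c.com} -> size=1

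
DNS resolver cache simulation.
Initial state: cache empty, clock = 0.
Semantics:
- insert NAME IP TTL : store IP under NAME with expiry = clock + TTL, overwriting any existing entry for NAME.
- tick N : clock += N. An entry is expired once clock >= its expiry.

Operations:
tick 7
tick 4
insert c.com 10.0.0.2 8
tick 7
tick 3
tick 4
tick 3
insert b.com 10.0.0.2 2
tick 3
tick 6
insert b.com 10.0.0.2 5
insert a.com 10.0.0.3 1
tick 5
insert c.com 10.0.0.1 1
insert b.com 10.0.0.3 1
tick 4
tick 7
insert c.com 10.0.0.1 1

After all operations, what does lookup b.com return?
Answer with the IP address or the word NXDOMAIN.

Answer: NXDOMAIN

Derivation:
Op 1: tick 7 -> clock=7.
Op 2: tick 4 -> clock=11.
Op 3: insert c.com -> 10.0.0.2 (expiry=11+8=19). clock=11
Op 4: tick 7 -> clock=18.
Op 5: tick 3 -> clock=21. purged={c.com}
Op 6: tick 4 -> clock=25.
Op 7: tick 3 -> clock=28.
Op 8: insert b.com -> 10.0.0.2 (expiry=28+2=30). clock=28
Op 9: tick 3 -> clock=31. purged={b.com}
Op 10: tick 6 -> clock=37.
Op 11: insert b.com -> 10.0.0.2 (expiry=37+5=42). clock=37
Op 12: insert a.com -> 10.0.0.3 (expiry=37+1=38). clock=37
Op 13: tick 5 -> clock=42. purged={a.com,b.com}
Op 14: insert c.com -> 10.0.0.1 (expiry=42+1=43). clock=42
Op 15: insert b.com -> 10.0.0.3 (expiry=42+1=43). clock=42
Op 16: tick 4 -> clock=46. purged={b.com,c.com}
Op 17: tick 7 -> clock=53.
Op 18: insert c.com -> 10.0.0.1 (expiry=53+1=54). clock=53
lookup b.com: not in cache (expired or never inserted)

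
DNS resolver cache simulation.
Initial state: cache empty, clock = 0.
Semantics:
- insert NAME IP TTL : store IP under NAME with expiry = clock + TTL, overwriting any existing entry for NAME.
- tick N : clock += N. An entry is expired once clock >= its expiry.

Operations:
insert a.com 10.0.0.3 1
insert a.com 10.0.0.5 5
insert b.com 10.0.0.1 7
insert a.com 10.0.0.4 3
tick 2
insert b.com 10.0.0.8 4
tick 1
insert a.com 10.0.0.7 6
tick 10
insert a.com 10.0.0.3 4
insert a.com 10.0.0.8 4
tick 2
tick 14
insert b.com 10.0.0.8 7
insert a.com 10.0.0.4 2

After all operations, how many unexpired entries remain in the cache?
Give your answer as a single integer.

Op 1: insert a.com -> 10.0.0.3 (expiry=0+1=1). clock=0
Op 2: insert a.com -> 10.0.0.5 (expiry=0+5=5). clock=0
Op 3: insert b.com -> 10.0.0.1 (expiry=0+7=7). clock=0
Op 4: insert a.com -> 10.0.0.4 (expiry=0+3=3). clock=0
Op 5: tick 2 -> clock=2.
Op 6: insert b.com -> 10.0.0.8 (expiry=2+4=6). clock=2
Op 7: tick 1 -> clock=3. purged={a.com}
Op 8: insert a.com -> 10.0.0.7 (expiry=3+6=9). clock=3
Op 9: tick 10 -> clock=13. purged={a.com,b.com}
Op 10: insert a.com -> 10.0.0.3 (expiry=13+4=17). clock=13
Op 11: insert a.com -> 10.0.0.8 (expiry=13+4=17). clock=13
Op 12: tick 2 -> clock=15.
Op 13: tick 14 -> clock=29. purged={a.com}
Op 14: insert b.com -> 10.0.0.8 (expiry=29+7=36). clock=29
Op 15: insert a.com -> 10.0.0.4 (expiry=29+2=31). clock=29
Final cache (unexpired): {a.com,b.com} -> size=2

Answer: 2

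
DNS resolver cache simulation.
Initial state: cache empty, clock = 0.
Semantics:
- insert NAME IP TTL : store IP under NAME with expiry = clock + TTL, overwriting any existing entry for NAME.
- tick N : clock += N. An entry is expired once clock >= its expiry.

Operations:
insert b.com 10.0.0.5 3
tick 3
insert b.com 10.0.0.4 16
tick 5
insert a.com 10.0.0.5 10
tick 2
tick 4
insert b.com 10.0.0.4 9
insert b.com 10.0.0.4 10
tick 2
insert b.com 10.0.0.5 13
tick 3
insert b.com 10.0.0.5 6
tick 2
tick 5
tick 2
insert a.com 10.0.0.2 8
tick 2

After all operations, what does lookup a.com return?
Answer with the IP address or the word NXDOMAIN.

Answer: 10.0.0.2

Derivation:
Op 1: insert b.com -> 10.0.0.5 (expiry=0+3=3). clock=0
Op 2: tick 3 -> clock=3. purged={b.com}
Op 3: insert b.com -> 10.0.0.4 (expiry=3+16=19). clock=3
Op 4: tick 5 -> clock=8.
Op 5: insert a.com -> 10.0.0.5 (expiry=8+10=18). clock=8
Op 6: tick 2 -> clock=10.
Op 7: tick 4 -> clock=14.
Op 8: insert b.com -> 10.0.0.4 (expiry=14+9=23). clock=14
Op 9: insert b.com -> 10.0.0.4 (expiry=14+10=24). clock=14
Op 10: tick 2 -> clock=16.
Op 11: insert b.com -> 10.0.0.5 (expiry=16+13=29). clock=16
Op 12: tick 3 -> clock=19. purged={a.com}
Op 13: insert b.com -> 10.0.0.5 (expiry=19+6=25). clock=19
Op 14: tick 2 -> clock=21.
Op 15: tick 5 -> clock=26. purged={b.com}
Op 16: tick 2 -> clock=28.
Op 17: insert a.com -> 10.0.0.2 (expiry=28+8=36). clock=28
Op 18: tick 2 -> clock=30.
lookup a.com: present, ip=10.0.0.2 expiry=36 > clock=30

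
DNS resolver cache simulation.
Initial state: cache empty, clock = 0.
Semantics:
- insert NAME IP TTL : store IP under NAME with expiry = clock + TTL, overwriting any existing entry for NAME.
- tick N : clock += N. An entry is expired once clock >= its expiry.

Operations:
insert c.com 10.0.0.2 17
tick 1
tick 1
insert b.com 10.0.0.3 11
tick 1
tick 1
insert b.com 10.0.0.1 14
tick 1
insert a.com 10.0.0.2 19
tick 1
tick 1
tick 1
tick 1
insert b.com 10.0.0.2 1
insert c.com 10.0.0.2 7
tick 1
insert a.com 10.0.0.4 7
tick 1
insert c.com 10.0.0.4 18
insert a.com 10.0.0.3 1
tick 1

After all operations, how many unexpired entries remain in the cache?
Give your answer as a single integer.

Answer: 1

Derivation:
Op 1: insert c.com -> 10.0.0.2 (expiry=0+17=17). clock=0
Op 2: tick 1 -> clock=1.
Op 3: tick 1 -> clock=2.
Op 4: insert b.com -> 10.0.0.3 (expiry=2+11=13). clock=2
Op 5: tick 1 -> clock=3.
Op 6: tick 1 -> clock=4.
Op 7: insert b.com -> 10.0.0.1 (expiry=4+14=18). clock=4
Op 8: tick 1 -> clock=5.
Op 9: insert a.com -> 10.0.0.2 (expiry=5+19=24). clock=5
Op 10: tick 1 -> clock=6.
Op 11: tick 1 -> clock=7.
Op 12: tick 1 -> clock=8.
Op 13: tick 1 -> clock=9.
Op 14: insert b.com -> 10.0.0.2 (expiry=9+1=10). clock=9
Op 15: insert c.com -> 10.0.0.2 (expiry=9+7=16). clock=9
Op 16: tick 1 -> clock=10. purged={b.com}
Op 17: insert a.com -> 10.0.0.4 (expiry=10+7=17). clock=10
Op 18: tick 1 -> clock=11.
Op 19: insert c.com -> 10.0.0.4 (expiry=11+18=29). clock=11
Op 20: insert a.com -> 10.0.0.3 (expiry=11+1=12). clock=11
Op 21: tick 1 -> clock=12. purged={a.com}
Final cache (unexpired): {c.com} -> size=1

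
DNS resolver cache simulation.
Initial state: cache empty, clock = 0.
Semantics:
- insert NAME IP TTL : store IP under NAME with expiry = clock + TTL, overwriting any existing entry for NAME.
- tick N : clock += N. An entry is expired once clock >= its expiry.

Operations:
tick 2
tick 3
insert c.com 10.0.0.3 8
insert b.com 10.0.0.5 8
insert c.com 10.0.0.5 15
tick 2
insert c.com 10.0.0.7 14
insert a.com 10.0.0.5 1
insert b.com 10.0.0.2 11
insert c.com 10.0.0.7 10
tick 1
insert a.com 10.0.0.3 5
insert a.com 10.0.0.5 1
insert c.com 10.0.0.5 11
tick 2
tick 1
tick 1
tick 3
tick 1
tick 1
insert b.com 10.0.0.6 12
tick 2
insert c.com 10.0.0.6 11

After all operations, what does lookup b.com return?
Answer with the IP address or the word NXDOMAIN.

Op 1: tick 2 -> clock=2.
Op 2: tick 3 -> clock=5.
Op 3: insert c.com -> 10.0.0.3 (expiry=5+8=13). clock=5
Op 4: insert b.com -> 10.0.0.5 (expiry=5+8=13). clock=5
Op 5: insert c.com -> 10.0.0.5 (expiry=5+15=20). clock=5
Op 6: tick 2 -> clock=7.
Op 7: insert c.com -> 10.0.0.7 (expiry=7+14=21). clock=7
Op 8: insert a.com -> 10.0.0.5 (expiry=7+1=8). clock=7
Op 9: insert b.com -> 10.0.0.2 (expiry=7+11=18). clock=7
Op 10: insert c.com -> 10.0.0.7 (expiry=7+10=17). clock=7
Op 11: tick 1 -> clock=8. purged={a.com}
Op 12: insert a.com -> 10.0.0.3 (expiry=8+5=13). clock=8
Op 13: insert a.com -> 10.0.0.5 (expiry=8+1=9). clock=8
Op 14: insert c.com -> 10.0.0.5 (expiry=8+11=19). clock=8
Op 15: tick 2 -> clock=10. purged={a.com}
Op 16: tick 1 -> clock=11.
Op 17: tick 1 -> clock=12.
Op 18: tick 3 -> clock=15.
Op 19: tick 1 -> clock=16.
Op 20: tick 1 -> clock=17.
Op 21: insert b.com -> 10.0.0.6 (expiry=17+12=29). clock=17
Op 22: tick 2 -> clock=19. purged={c.com}
Op 23: insert c.com -> 10.0.0.6 (expiry=19+11=30). clock=19
lookup b.com: present, ip=10.0.0.6 expiry=29 > clock=19

Answer: 10.0.0.6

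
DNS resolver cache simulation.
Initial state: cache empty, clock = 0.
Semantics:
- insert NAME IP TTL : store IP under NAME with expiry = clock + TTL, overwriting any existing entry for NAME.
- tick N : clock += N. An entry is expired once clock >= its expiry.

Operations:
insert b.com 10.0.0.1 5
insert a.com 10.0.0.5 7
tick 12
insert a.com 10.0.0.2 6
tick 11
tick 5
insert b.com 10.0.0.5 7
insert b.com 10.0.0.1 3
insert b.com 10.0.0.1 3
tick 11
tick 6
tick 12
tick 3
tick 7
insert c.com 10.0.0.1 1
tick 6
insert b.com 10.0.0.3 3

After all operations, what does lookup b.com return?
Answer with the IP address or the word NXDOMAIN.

Op 1: insert b.com -> 10.0.0.1 (expiry=0+5=5). clock=0
Op 2: insert a.com -> 10.0.0.5 (expiry=0+7=7). clock=0
Op 3: tick 12 -> clock=12. purged={a.com,b.com}
Op 4: insert a.com -> 10.0.0.2 (expiry=12+6=18). clock=12
Op 5: tick 11 -> clock=23. purged={a.com}
Op 6: tick 5 -> clock=28.
Op 7: insert b.com -> 10.0.0.5 (expiry=28+7=35). clock=28
Op 8: insert b.com -> 10.0.0.1 (expiry=28+3=31). clock=28
Op 9: insert b.com -> 10.0.0.1 (expiry=28+3=31). clock=28
Op 10: tick 11 -> clock=39. purged={b.com}
Op 11: tick 6 -> clock=45.
Op 12: tick 12 -> clock=57.
Op 13: tick 3 -> clock=60.
Op 14: tick 7 -> clock=67.
Op 15: insert c.com -> 10.0.0.1 (expiry=67+1=68). clock=67
Op 16: tick 6 -> clock=73. purged={c.com}
Op 17: insert b.com -> 10.0.0.3 (expiry=73+3=76). clock=73
lookup b.com: present, ip=10.0.0.3 expiry=76 > clock=73

Answer: 10.0.0.3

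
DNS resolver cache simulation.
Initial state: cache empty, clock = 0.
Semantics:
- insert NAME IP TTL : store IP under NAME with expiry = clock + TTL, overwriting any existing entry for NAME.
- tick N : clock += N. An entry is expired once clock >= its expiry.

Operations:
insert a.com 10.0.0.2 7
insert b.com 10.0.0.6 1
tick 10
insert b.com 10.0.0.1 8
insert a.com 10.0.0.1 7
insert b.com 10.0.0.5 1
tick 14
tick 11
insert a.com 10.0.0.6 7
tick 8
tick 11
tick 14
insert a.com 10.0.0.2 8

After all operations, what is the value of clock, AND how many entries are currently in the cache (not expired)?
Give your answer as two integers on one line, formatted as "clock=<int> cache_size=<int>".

Op 1: insert a.com -> 10.0.0.2 (expiry=0+7=7). clock=0
Op 2: insert b.com -> 10.0.0.6 (expiry=0+1=1). clock=0
Op 3: tick 10 -> clock=10. purged={a.com,b.com}
Op 4: insert b.com -> 10.0.0.1 (expiry=10+8=18). clock=10
Op 5: insert a.com -> 10.0.0.1 (expiry=10+7=17). clock=10
Op 6: insert b.com -> 10.0.0.5 (expiry=10+1=11). clock=10
Op 7: tick 14 -> clock=24. purged={a.com,b.com}
Op 8: tick 11 -> clock=35.
Op 9: insert a.com -> 10.0.0.6 (expiry=35+7=42). clock=35
Op 10: tick 8 -> clock=43. purged={a.com}
Op 11: tick 11 -> clock=54.
Op 12: tick 14 -> clock=68.
Op 13: insert a.com -> 10.0.0.2 (expiry=68+8=76). clock=68
Final clock = 68
Final cache (unexpired): {a.com} -> size=1

Answer: clock=68 cache_size=1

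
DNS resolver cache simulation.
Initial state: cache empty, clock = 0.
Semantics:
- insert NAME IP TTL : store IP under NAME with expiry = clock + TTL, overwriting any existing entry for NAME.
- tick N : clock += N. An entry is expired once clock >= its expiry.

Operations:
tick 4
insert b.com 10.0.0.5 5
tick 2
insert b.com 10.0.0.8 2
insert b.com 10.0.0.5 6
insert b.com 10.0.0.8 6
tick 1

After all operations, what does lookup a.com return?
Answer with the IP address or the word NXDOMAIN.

Answer: NXDOMAIN

Derivation:
Op 1: tick 4 -> clock=4.
Op 2: insert b.com -> 10.0.0.5 (expiry=4+5=9). clock=4
Op 3: tick 2 -> clock=6.
Op 4: insert b.com -> 10.0.0.8 (expiry=6+2=8). clock=6
Op 5: insert b.com -> 10.0.0.5 (expiry=6+6=12). clock=6
Op 6: insert b.com -> 10.0.0.8 (expiry=6+6=12). clock=6
Op 7: tick 1 -> clock=7.
lookup a.com: not in cache (expired or never inserted)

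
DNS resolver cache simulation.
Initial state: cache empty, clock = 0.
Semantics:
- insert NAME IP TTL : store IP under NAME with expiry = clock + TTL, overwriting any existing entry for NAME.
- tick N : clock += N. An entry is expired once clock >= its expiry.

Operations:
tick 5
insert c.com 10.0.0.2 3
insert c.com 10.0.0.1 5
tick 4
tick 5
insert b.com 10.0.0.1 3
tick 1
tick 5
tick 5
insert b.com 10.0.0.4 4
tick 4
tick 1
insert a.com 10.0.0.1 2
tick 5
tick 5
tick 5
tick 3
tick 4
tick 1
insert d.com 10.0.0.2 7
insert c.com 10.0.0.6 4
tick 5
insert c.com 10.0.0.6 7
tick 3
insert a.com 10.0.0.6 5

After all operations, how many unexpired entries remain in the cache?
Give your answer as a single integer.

Op 1: tick 5 -> clock=5.
Op 2: insert c.com -> 10.0.0.2 (expiry=5+3=8). clock=5
Op 3: insert c.com -> 10.0.0.1 (expiry=5+5=10). clock=5
Op 4: tick 4 -> clock=9.
Op 5: tick 5 -> clock=14. purged={c.com}
Op 6: insert b.com -> 10.0.0.1 (expiry=14+3=17). clock=14
Op 7: tick 1 -> clock=15.
Op 8: tick 5 -> clock=20. purged={b.com}
Op 9: tick 5 -> clock=25.
Op 10: insert b.com -> 10.0.0.4 (expiry=25+4=29). clock=25
Op 11: tick 4 -> clock=29. purged={b.com}
Op 12: tick 1 -> clock=30.
Op 13: insert a.com -> 10.0.0.1 (expiry=30+2=32). clock=30
Op 14: tick 5 -> clock=35. purged={a.com}
Op 15: tick 5 -> clock=40.
Op 16: tick 5 -> clock=45.
Op 17: tick 3 -> clock=48.
Op 18: tick 4 -> clock=52.
Op 19: tick 1 -> clock=53.
Op 20: insert d.com -> 10.0.0.2 (expiry=53+7=60). clock=53
Op 21: insert c.com -> 10.0.0.6 (expiry=53+4=57). clock=53
Op 22: tick 5 -> clock=58. purged={c.com}
Op 23: insert c.com -> 10.0.0.6 (expiry=58+7=65). clock=58
Op 24: tick 3 -> clock=61. purged={d.com}
Op 25: insert a.com -> 10.0.0.6 (expiry=61+5=66). clock=61
Final cache (unexpired): {a.com,c.com} -> size=2

Answer: 2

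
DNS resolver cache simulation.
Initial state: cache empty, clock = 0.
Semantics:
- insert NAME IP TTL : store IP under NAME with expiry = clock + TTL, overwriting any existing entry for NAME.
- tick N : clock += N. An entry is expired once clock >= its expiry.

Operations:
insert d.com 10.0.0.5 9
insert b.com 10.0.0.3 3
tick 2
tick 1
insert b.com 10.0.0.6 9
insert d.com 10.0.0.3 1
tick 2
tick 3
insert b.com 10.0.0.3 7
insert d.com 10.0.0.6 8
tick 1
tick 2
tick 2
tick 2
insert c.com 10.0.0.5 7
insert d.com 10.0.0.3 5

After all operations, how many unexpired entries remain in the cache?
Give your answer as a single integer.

Answer: 2

Derivation:
Op 1: insert d.com -> 10.0.0.5 (expiry=0+9=9). clock=0
Op 2: insert b.com -> 10.0.0.3 (expiry=0+3=3). clock=0
Op 3: tick 2 -> clock=2.
Op 4: tick 1 -> clock=3. purged={b.com}
Op 5: insert b.com -> 10.0.0.6 (expiry=3+9=12). clock=3
Op 6: insert d.com -> 10.0.0.3 (expiry=3+1=4). clock=3
Op 7: tick 2 -> clock=5. purged={d.com}
Op 8: tick 3 -> clock=8.
Op 9: insert b.com -> 10.0.0.3 (expiry=8+7=15). clock=8
Op 10: insert d.com -> 10.0.0.6 (expiry=8+8=16). clock=8
Op 11: tick 1 -> clock=9.
Op 12: tick 2 -> clock=11.
Op 13: tick 2 -> clock=13.
Op 14: tick 2 -> clock=15. purged={b.com}
Op 15: insert c.com -> 10.0.0.5 (expiry=15+7=22). clock=15
Op 16: insert d.com -> 10.0.0.3 (expiry=15+5=20). clock=15
Final cache (unexpired): {c.com,d.com} -> size=2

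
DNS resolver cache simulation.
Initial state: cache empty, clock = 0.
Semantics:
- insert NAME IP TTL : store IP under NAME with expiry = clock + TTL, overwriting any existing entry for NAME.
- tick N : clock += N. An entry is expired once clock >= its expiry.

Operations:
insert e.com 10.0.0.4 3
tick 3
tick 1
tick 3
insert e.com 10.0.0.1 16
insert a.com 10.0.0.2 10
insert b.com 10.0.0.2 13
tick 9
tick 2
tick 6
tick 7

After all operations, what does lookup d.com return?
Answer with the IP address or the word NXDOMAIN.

Op 1: insert e.com -> 10.0.0.4 (expiry=0+3=3). clock=0
Op 2: tick 3 -> clock=3. purged={e.com}
Op 3: tick 1 -> clock=4.
Op 4: tick 3 -> clock=7.
Op 5: insert e.com -> 10.0.0.1 (expiry=7+16=23). clock=7
Op 6: insert a.com -> 10.0.0.2 (expiry=7+10=17). clock=7
Op 7: insert b.com -> 10.0.0.2 (expiry=7+13=20). clock=7
Op 8: tick 9 -> clock=16.
Op 9: tick 2 -> clock=18. purged={a.com}
Op 10: tick 6 -> clock=24. purged={b.com,e.com}
Op 11: tick 7 -> clock=31.
lookup d.com: not in cache (expired or never inserted)

Answer: NXDOMAIN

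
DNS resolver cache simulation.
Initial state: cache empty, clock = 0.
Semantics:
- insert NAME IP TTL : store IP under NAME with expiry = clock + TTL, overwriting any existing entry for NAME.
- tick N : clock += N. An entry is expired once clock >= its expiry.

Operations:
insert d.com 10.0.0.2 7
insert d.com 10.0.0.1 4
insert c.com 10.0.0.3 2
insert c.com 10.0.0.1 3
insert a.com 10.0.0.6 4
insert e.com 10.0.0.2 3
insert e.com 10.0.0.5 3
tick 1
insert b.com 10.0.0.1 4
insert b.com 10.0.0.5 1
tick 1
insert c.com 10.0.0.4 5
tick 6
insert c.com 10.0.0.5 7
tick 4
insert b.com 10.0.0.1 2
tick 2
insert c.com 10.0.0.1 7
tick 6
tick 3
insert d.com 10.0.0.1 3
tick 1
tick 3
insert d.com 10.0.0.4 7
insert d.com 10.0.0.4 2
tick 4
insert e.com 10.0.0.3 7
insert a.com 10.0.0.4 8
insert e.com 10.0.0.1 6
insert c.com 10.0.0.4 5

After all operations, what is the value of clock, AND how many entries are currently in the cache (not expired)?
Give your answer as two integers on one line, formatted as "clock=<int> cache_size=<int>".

Answer: clock=31 cache_size=3

Derivation:
Op 1: insert d.com -> 10.0.0.2 (expiry=0+7=7). clock=0
Op 2: insert d.com -> 10.0.0.1 (expiry=0+4=4). clock=0
Op 3: insert c.com -> 10.0.0.3 (expiry=0+2=2). clock=0
Op 4: insert c.com -> 10.0.0.1 (expiry=0+3=3). clock=0
Op 5: insert a.com -> 10.0.0.6 (expiry=0+4=4). clock=0
Op 6: insert e.com -> 10.0.0.2 (expiry=0+3=3). clock=0
Op 7: insert e.com -> 10.0.0.5 (expiry=0+3=3). clock=0
Op 8: tick 1 -> clock=1.
Op 9: insert b.com -> 10.0.0.1 (expiry=1+4=5). clock=1
Op 10: insert b.com -> 10.0.0.5 (expiry=1+1=2). clock=1
Op 11: tick 1 -> clock=2. purged={b.com}
Op 12: insert c.com -> 10.0.0.4 (expiry=2+5=7). clock=2
Op 13: tick 6 -> clock=8. purged={a.com,c.com,d.com,e.com}
Op 14: insert c.com -> 10.0.0.5 (expiry=8+7=15). clock=8
Op 15: tick 4 -> clock=12.
Op 16: insert b.com -> 10.0.0.1 (expiry=12+2=14). clock=12
Op 17: tick 2 -> clock=14. purged={b.com}
Op 18: insert c.com -> 10.0.0.1 (expiry=14+7=21). clock=14
Op 19: tick 6 -> clock=20.
Op 20: tick 3 -> clock=23. purged={c.com}
Op 21: insert d.com -> 10.0.0.1 (expiry=23+3=26). clock=23
Op 22: tick 1 -> clock=24.
Op 23: tick 3 -> clock=27. purged={d.com}
Op 24: insert d.com -> 10.0.0.4 (expiry=27+7=34). clock=27
Op 25: insert d.com -> 10.0.0.4 (expiry=27+2=29). clock=27
Op 26: tick 4 -> clock=31. purged={d.com}
Op 27: insert e.com -> 10.0.0.3 (expiry=31+7=38). clock=31
Op 28: insert a.com -> 10.0.0.4 (expiry=31+8=39). clock=31
Op 29: insert e.com -> 10.0.0.1 (expiry=31+6=37). clock=31
Op 30: insert c.com -> 10.0.0.4 (expiry=31+5=36). clock=31
Final clock = 31
Final cache (unexpired): {a.com,c.com,e.com} -> size=3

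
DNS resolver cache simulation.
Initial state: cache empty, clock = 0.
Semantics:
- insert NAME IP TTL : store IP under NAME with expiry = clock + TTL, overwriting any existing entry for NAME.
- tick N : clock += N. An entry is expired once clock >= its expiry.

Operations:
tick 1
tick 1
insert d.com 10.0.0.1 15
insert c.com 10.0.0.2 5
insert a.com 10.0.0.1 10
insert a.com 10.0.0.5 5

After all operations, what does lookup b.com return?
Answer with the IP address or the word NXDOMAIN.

Op 1: tick 1 -> clock=1.
Op 2: tick 1 -> clock=2.
Op 3: insert d.com -> 10.0.0.1 (expiry=2+15=17). clock=2
Op 4: insert c.com -> 10.0.0.2 (expiry=2+5=7). clock=2
Op 5: insert a.com -> 10.0.0.1 (expiry=2+10=12). clock=2
Op 6: insert a.com -> 10.0.0.5 (expiry=2+5=7). clock=2
lookup b.com: not in cache (expired or never inserted)

Answer: NXDOMAIN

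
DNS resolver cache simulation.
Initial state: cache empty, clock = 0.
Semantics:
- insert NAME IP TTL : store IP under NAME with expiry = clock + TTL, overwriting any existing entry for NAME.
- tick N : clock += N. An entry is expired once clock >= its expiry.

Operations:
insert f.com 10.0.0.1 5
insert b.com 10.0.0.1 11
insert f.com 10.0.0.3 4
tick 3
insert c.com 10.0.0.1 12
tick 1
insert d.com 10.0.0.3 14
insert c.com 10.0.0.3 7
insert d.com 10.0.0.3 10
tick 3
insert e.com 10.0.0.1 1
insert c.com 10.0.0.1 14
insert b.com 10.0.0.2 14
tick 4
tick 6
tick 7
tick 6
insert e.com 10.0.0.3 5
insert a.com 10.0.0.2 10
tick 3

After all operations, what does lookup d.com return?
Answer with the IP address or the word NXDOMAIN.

Op 1: insert f.com -> 10.0.0.1 (expiry=0+5=5). clock=0
Op 2: insert b.com -> 10.0.0.1 (expiry=0+11=11). clock=0
Op 3: insert f.com -> 10.0.0.3 (expiry=0+4=4). clock=0
Op 4: tick 3 -> clock=3.
Op 5: insert c.com -> 10.0.0.1 (expiry=3+12=15). clock=3
Op 6: tick 1 -> clock=4. purged={f.com}
Op 7: insert d.com -> 10.0.0.3 (expiry=4+14=18). clock=4
Op 8: insert c.com -> 10.0.0.3 (expiry=4+7=11). clock=4
Op 9: insert d.com -> 10.0.0.3 (expiry=4+10=14). clock=4
Op 10: tick 3 -> clock=7.
Op 11: insert e.com -> 10.0.0.1 (expiry=7+1=8). clock=7
Op 12: insert c.com -> 10.0.0.1 (expiry=7+14=21). clock=7
Op 13: insert b.com -> 10.0.0.2 (expiry=7+14=21). clock=7
Op 14: tick 4 -> clock=11. purged={e.com}
Op 15: tick 6 -> clock=17. purged={d.com}
Op 16: tick 7 -> clock=24. purged={b.com,c.com}
Op 17: tick 6 -> clock=30.
Op 18: insert e.com -> 10.0.0.3 (expiry=30+5=35). clock=30
Op 19: insert a.com -> 10.0.0.2 (expiry=30+10=40). clock=30
Op 20: tick 3 -> clock=33.
lookup d.com: not in cache (expired or never inserted)

Answer: NXDOMAIN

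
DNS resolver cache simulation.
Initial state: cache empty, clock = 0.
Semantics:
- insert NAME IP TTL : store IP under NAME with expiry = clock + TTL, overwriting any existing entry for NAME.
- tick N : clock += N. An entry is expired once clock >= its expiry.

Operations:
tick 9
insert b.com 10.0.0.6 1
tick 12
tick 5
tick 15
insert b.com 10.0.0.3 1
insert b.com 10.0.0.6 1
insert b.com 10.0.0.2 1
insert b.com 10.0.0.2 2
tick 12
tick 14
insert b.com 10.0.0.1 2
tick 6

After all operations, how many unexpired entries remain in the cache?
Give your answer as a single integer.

Answer: 0

Derivation:
Op 1: tick 9 -> clock=9.
Op 2: insert b.com -> 10.0.0.6 (expiry=9+1=10). clock=9
Op 3: tick 12 -> clock=21. purged={b.com}
Op 4: tick 5 -> clock=26.
Op 5: tick 15 -> clock=41.
Op 6: insert b.com -> 10.0.0.3 (expiry=41+1=42). clock=41
Op 7: insert b.com -> 10.0.0.6 (expiry=41+1=42). clock=41
Op 8: insert b.com -> 10.0.0.2 (expiry=41+1=42). clock=41
Op 9: insert b.com -> 10.0.0.2 (expiry=41+2=43). clock=41
Op 10: tick 12 -> clock=53. purged={b.com}
Op 11: tick 14 -> clock=67.
Op 12: insert b.com -> 10.0.0.1 (expiry=67+2=69). clock=67
Op 13: tick 6 -> clock=73. purged={b.com}
Final cache (unexpired): {} -> size=0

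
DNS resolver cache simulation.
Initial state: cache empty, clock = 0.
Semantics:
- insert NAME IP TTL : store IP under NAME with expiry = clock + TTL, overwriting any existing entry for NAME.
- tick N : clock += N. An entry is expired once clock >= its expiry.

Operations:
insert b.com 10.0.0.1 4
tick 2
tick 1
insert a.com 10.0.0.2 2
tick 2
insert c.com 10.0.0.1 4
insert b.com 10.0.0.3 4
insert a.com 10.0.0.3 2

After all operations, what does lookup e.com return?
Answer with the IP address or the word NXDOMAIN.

Op 1: insert b.com -> 10.0.0.1 (expiry=0+4=4). clock=0
Op 2: tick 2 -> clock=2.
Op 3: tick 1 -> clock=3.
Op 4: insert a.com -> 10.0.0.2 (expiry=3+2=5). clock=3
Op 5: tick 2 -> clock=5. purged={a.com,b.com}
Op 6: insert c.com -> 10.0.0.1 (expiry=5+4=9). clock=5
Op 7: insert b.com -> 10.0.0.3 (expiry=5+4=9). clock=5
Op 8: insert a.com -> 10.0.0.3 (expiry=5+2=7). clock=5
lookup e.com: not in cache (expired or never inserted)

Answer: NXDOMAIN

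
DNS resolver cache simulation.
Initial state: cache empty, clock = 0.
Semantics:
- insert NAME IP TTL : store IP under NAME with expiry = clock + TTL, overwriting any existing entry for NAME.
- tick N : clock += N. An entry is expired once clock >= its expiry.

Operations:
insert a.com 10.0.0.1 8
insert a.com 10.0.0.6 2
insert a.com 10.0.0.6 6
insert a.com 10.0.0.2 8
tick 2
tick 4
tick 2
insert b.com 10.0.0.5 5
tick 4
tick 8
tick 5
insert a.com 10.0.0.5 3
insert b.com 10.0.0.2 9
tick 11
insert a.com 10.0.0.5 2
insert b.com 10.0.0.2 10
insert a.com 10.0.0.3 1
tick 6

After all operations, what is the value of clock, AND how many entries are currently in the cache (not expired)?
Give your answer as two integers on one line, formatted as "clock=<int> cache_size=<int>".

Answer: clock=42 cache_size=1

Derivation:
Op 1: insert a.com -> 10.0.0.1 (expiry=0+8=8). clock=0
Op 2: insert a.com -> 10.0.0.6 (expiry=0+2=2). clock=0
Op 3: insert a.com -> 10.0.0.6 (expiry=0+6=6). clock=0
Op 4: insert a.com -> 10.0.0.2 (expiry=0+8=8). clock=0
Op 5: tick 2 -> clock=2.
Op 6: tick 4 -> clock=6.
Op 7: tick 2 -> clock=8. purged={a.com}
Op 8: insert b.com -> 10.0.0.5 (expiry=8+5=13). clock=8
Op 9: tick 4 -> clock=12.
Op 10: tick 8 -> clock=20. purged={b.com}
Op 11: tick 5 -> clock=25.
Op 12: insert a.com -> 10.0.0.5 (expiry=25+3=28). clock=25
Op 13: insert b.com -> 10.0.0.2 (expiry=25+9=34). clock=25
Op 14: tick 11 -> clock=36. purged={a.com,b.com}
Op 15: insert a.com -> 10.0.0.5 (expiry=36+2=38). clock=36
Op 16: insert b.com -> 10.0.0.2 (expiry=36+10=46). clock=36
Op 17: insert a.com -> 10.0.0.3 (expiry=36+1=37). clock=36
Op 18: tick 6 -> clock=42. purged={a.com}
Final clock = 42
Final cache (unexpired): {b.com} -> size=1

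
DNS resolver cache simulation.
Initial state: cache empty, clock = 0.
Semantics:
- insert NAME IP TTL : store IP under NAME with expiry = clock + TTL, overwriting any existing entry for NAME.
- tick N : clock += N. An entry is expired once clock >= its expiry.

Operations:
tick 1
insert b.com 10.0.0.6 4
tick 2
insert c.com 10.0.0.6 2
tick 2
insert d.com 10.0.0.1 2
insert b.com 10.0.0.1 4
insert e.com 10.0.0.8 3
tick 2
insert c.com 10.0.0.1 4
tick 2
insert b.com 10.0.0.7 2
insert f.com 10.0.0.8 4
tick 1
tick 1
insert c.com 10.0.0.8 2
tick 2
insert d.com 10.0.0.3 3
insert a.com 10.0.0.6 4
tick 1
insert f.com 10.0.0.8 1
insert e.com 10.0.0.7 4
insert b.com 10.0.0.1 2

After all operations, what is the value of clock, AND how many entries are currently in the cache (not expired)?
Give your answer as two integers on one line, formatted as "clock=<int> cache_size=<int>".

Op 1: tick 1 -> clock=1.
Op 2: insert b.com -> 10.0.0.6 (expiry=1+4=5). clock=1
Op 3: tick 2 -> clock=3.
Op 4: insert c.com -> 10.0.0.6 (expiry=3+2=5). clock=3
Op 5: tick 2 -> clock=5. purged={b.com,c.com}
Op 6: insert d.com -> 10.0.0.1 (expiry=5+2=7). clock=5
Op 7: insert b.com -> 10.0.0.1 (expiry=5+4=9). clock=5
Op 8: insert e.com -> 10.0.0.8 (expiry=5+3=8). clock=5
Op 9: tick 2 -> clock=7. purged={d.com}
Op 10: insert c.com -> 10.0.0.1 (expiry=7+4=11). clock=7
Op 11: tick 2 -> clock=9. purged={b.com,e.com}
Op 12: insert b.com -> 10.0.0.7 (expiry=9+2=11). clock=9
Op 13: insert f.com -> 10.0.0.8 (expiry=9+4=13). clock=9
Op 14: tick 1 -> clock=10.
Op 15: tick 1 -> clock=11. purged={b.com,c.com}
Op 16: insert c.com -> 10.0.0.8 (expiry=11+2=13). clock=11
Op 17: tick 2 -> clock=13. purged={c.com,f.com}
Op 18: insert d.com -> 10.0.0.3 (expiry=13+3=16). clock=13
Op 19: insert a.com -> 10.0.0.6 (expiry=13+4=17). clock=13
Op 20: tick 1 -> clock=14.
Op 21: insert f.com -> 10.0.0.8 (expiry=14+1=15). clock=14
Op 22: insert e.com -> 10.0.0.7 (expiry=14+4=18). clock=14
Op 23: insert b.com -> 10.0.0.1 (expiry=14+2=16). clock=14
Final clock = 14
Final cache (unexpired): {a.com,b.com,d.com,e.com,f.com} -> size=5

Answer: clock=14 cache_size=5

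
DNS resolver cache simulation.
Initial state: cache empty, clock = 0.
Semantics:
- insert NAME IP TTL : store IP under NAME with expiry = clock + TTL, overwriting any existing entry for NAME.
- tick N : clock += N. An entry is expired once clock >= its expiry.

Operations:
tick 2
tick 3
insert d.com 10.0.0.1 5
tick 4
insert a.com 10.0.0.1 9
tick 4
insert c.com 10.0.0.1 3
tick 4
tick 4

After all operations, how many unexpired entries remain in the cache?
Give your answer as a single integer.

Answer: 0

Derivation:
Op 1: tick 2 -> clock=2.
Op 2: tick 3 -> clock=5.
Op 3: insert d.com -> 10.0.0.1 (expiry=5+5=10). clock=5
Op 4: tick 4 -> clock=9.
Op 5: insert a.com -> 10.0.0.1 (expiry=9+9=18). clock=9
Op 6: tick 4 -> clock=13. purged={d.com}
Op 7: insert c.com -> 10.0.0.1 (expiry=13+3=16). clock=13
Op 8: tick 4 -> clock=17. purged={c.com}
Op 9: tick 4 -> clock=21. purged={a.com}
Final cache (unexpired): {} -> size=0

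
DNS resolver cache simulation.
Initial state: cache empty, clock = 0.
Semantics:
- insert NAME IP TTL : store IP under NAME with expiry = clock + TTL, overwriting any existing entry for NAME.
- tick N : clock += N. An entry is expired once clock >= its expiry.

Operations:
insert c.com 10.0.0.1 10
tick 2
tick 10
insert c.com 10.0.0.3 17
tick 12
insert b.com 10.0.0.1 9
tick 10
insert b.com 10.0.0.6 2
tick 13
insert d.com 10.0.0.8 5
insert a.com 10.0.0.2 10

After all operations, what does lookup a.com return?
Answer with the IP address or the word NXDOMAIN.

Answer: 10.0.0.2

Derivation:
Op 1: insert c.com -> 10.0.0.1 (expiry=0+10=10). clock=0
Op 2: tick 2 -> clock=2.
Op 3: tick 10 -> clock=12. purged={c.com}
Op 4: insert c.com -> 10.0.0.3 (expiry=12+17=29). clock=12
Op 5: tick 12 -> clock=24.
Op 6: insert b.com -> 10.0.0.1 (expiry=24+9=33). clock=24
Op 7: tick 10 -> clock=34. purged={b.com,c.com}
Op 8: insert b.com -> 10.0.0.6 (expiry=34+2=36). clock=34
Op 9: tick 13 -> clock=47. purged={b.com}
Op 10: insert d.com -> 10.0.0.8 (expiry=47+5=52). clock=47
Op 11: insert a.com -> 10.0.0.2 (expiry=47+10=57). clock=47
lookup a.com: present, ip=10.0.0.2 expiry=57 > clock=47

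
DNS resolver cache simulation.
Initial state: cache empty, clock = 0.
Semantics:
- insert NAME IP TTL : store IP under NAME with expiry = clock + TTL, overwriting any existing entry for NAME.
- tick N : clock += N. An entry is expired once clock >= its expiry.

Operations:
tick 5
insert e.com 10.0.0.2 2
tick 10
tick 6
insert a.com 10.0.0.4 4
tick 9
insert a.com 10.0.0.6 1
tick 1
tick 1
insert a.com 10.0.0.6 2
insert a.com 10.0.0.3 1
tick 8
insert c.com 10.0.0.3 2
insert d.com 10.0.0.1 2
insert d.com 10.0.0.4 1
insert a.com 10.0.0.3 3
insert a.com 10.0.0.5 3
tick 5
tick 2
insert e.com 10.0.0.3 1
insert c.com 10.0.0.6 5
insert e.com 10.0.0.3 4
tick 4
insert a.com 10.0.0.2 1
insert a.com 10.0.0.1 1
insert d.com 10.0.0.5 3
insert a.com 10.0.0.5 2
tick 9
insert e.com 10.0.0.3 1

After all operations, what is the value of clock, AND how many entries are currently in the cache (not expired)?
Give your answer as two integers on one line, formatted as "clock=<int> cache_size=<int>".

Answer: clock=60 cache_size=1

Derivation:
Op 1: tick 5 -> clock=5.
Op 2: insert e.com -> 10.0.0.2 (expiry=5+2=7). clock=5
Op 3: tick 10 -> clock=15. purged={e.com}
Op 4: tick 6 -> clock=21.
Op 5: insert a.com -> 10.0.0.4 (expiry=21+4=25). clock=21
Op 6: tick 9 -> clock=30. purged={a.com}
Op 7: insert a.com -> 10.0.0.6 (expiry=30+1=31). clock=30
Op 8: tick 1 -> clock=31. purged={a.com}
Op 9: tick 1 -> clock=32.
Op 10: insert a.com -> 10.0.0.6 (expiry=32+2=34). clock=32
Op 11: insert a.com -> 10.0.0.3 (expiry=32+1=33). clock=32
Op 12: tick 8 -> clock=40. purged={a.com}
Op 13: insert c.com -> 10.0.0.3 (expiry=40+2=42). clock=40
Op 14: insert d.com -> 10.0.0.1 (expiry=40+2=42). clock=40
Op 15: insert d.com -> 10.0.0.4 (expiry=40+1=41). clock=40
Op 16: insert a.com -> 10.0.0.3 (expiry=40+3=43). clock=40
Op 17: insert a.com -> 10.0.0.5 (expiry=40+3=43). clock=40
Op 18: tick 5 -> clock=45. purged={a.com,c.com,d.com}
Op 19: tick 2 -> clock=47.
Op 20: insert e.com -> 10.0.0.3 (expiry=47+1=48). clock=47
Op 21: insert c.com -> 10.0.0.6 (expiry=47+5=52). clock=47
Op 22: insert e.com -> 10.0.0.3 (expiry=47+4=51). clock=47
Op 23: tick 4 -> clock=51. purged={e.com}
Op 24: insert a.com -> 10.0.0.2 (expiry=51+1=52). clock=51
Op 25: insert a.com -> 10.0.0.1 (expiry=51+1=52). clock=51
Op 26: insert d.com -> 10.0.0.5 (expiry=51+3=54). clock=51
Op 27: insert a.com -> 10.0.0.5 (expiry=51+2=53). clock=51
Op 28: tick 9 -> clock=60. purged={a.com,c.com,d.com}
Op 29: insert e.com -> 10.0.0.3 (expiry=60+1=61). clock=60
Final clock = 60
Final cache (unexpired): {e.com} -> size=1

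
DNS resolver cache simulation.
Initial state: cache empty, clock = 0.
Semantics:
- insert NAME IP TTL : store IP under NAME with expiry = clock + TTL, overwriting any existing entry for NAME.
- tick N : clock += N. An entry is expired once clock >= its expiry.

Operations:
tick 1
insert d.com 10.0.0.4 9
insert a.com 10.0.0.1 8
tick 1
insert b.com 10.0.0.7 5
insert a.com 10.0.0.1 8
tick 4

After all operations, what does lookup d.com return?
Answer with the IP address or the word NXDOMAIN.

Op 1: tick 1 -> clock=1.
Op 2: insert d.com -> 10.0.0.4 (expiry=1+9=10). clock=1
Op 3: insert a.com -> 10.0.0.1 (expiry=1+8=9). clock=1
Op 4: tick 1 -> clock=2.
Op 5: insert b.com -> 10.0.0.7 (expiry=2+5=7). clock=2
Op 6: insert a.com -> 10.0.0.1 (expiry=2+8=10). clock=2
Op 7: tick 4 -> clock=6.
lookup d.com: present, ip=10.0.0.4 expiry=10 > clock=6

Answer: 10.0.0.4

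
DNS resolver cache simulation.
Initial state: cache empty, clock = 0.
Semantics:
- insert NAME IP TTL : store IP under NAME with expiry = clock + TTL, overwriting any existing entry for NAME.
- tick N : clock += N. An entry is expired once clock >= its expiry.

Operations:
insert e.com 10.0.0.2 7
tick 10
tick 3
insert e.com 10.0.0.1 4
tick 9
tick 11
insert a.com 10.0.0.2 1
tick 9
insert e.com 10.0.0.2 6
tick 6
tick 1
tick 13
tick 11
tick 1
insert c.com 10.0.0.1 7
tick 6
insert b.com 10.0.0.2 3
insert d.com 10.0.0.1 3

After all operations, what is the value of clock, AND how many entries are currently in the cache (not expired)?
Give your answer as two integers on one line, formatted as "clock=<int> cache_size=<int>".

Answer: clock=80 cache_size=3

Derivation:
Op 1: insert e.com -> 10.0.0.2 (expiry=0+7=7). clock=0
Op 2: tick 10 -> clock=10. purged={e.com}
Op 3: tick 3 -> clock=13.
Op 4: insert e.com -> 10.0.0.1 (expiry=13+4=17). clock=13
Op 5: tick 9 -> clock=22. purged={e.com}
Op 6: tick 11 -> clock=33.
Op 7: insert a.com -> 10.0.0.2 (expiry=33+1=34). clock=33
Op 8: tick 9 -> clock=42. purged={a.com}
Op 9: insert e.com -> 10.0.0.2 (expiry=42+6=48). clock=42
Op 10: tick 6 -> clock=48. purged={e.com}
Op 11: tick 1 -> clock=49.
Op 12: tick 13 -> clock=62.
Op 13: tick 11 -> clock=73.
Op 14: tick 1 -> clock=74.
Op 15: insert c.com -> 10.0.0.1 (expiry=74+7=81). clock=74
Op 16: tick 6 -> clock=80.
Op 17: insert b.com -> 10.0.0.2 (expiry=80+3=83). clock=80
Op 18: insert d.com -> 10.0.0.1 (expiry=80+3=83). clock=80
Final clock = 80
Final cache (unexpired): {b.com,c.com,d.com} -> size=3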